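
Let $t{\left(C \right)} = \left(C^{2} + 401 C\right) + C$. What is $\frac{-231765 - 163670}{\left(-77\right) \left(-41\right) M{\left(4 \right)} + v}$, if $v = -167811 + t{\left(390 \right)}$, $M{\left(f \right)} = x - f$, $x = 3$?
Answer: $- \frac{395435}{137912} \approx -2.8673$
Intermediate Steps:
$t{\left(C \right)} = C^{2} + 402 C$
$M{\left(f \right)} = 3 - f$
$v = 141069$ ($v = -167811 + 390 \left(402 + 390\right) = -167811 + 390 \cdot 792 = -167811 + 308880 = 141069$)
$\frac{-231765 - 163670}{\left(-77\right) \left(-41\right) M{\left(4 \right)} + v} = \frac{-231765 - 163670}{\left(-77\right) \left(-41\right) \left(3 - 4\right) + 141069} = - \frac{395435}{3157 \left(3 - 4\right) + 141069} = - \frac{395435}{3157 \left(-1\right) + 141069} = - \frac{395435}{-3157 + 141069} = - \frac{395435}{137912}$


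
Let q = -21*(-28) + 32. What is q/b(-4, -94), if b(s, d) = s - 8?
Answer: -155/3 ≈ -51.667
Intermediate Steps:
b(s, d) = -8 + s
q = 620 (q = 588 + 32 = 620)
q/b(-4, -94) = 620/(-8 - 4) = 620/(-12) = 620*(-1/12) = -155/3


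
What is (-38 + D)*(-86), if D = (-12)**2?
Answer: -9116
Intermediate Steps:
D = 144
(-38 + D)*(-86) = (-38 + 144)*(-86) = 106*(-86) = -9116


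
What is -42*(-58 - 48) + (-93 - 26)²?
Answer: 18613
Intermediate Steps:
-42*(-58 - 48) + (-93 - 26)² = -42*(-106) + (-119)² = 4452 + 14161 = 18613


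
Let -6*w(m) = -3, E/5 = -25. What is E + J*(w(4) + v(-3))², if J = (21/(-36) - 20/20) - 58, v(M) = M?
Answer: -23875/48 ≈ -497.40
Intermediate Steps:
E = -125 (E = 5*(-25) = -125)
w(m) = ½ (w(m) = -⅙*(-3) = ½)
J = -715/12 (J = (21*(-1/36) - 20*1/20) - 58 = (-7/12 - 1) - 58 = -19/12 - 58 = -715/12 ≈ -59.583)
E + J*(w(4) + v(-3))² = -125 - 715*(½ - 3)²/12 = -125 - 715*(-5/2)²/12 = -125 - 715/12*25/4 = -125 - 17875/48 = -23875/48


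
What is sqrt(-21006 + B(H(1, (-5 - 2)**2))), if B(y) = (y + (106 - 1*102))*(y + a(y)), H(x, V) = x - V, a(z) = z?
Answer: I*sqrt(16782) ≈ 129.55*I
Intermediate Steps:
B(y) = 2*y*(4 + y) (B(y) = (y + (106 - 1*102))*(y + y) = (y + (106 - 102))*(2*y) = (y + 4)*(2*y) = (4 + y)*(2*y) = 2*y*(4 + y))
sqrt(-21006 + B(H(1, (-5 - 2)**2))) = sqrt(-21006 + 2*(1 - (-5 - 2)**2)*(4 + (1 - (-5 - 2)**2))) = sqrt(-21006 + 2*(1 - 1*(-7)**2)*(4 + (1 - 1*(-7)**2))) = sqrt(-21006 + 2*(1 - 1*49)*(4 + (1 - 1*49))) = sqrt(-21006 + 2*(1 - 49)*(4 + (1 - 49))) = sqrt(-21006 + 2*(-48)*(4 - 48)) = sqrt(-21006 + 2*(-48)*(-44)) = sqrt(-21006 + 4224) = sqrt(-16782) = I*sqrt(16782)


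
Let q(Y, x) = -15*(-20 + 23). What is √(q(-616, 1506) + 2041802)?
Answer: √2041757 ≈ 1428.9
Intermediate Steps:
q(Y, x) = -45 (q(Y, x) = -15*3 = -45)
√(q(-616, 1506) + 2041802) = √(-45 + 2041802) = √2041757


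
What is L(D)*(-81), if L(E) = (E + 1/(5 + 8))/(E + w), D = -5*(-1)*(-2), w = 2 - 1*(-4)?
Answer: -10449/52 ≈ -200.94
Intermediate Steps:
w = 6 (w = 2 + 4 = 6)
D = -10 (D = 5*(-2) = -10)
L(E) = (1/13 + E)/(6 + E) (L(E) = (E + 1/(5 + 8))/(E + 6) = (E + 1/13)/(6 + E) = (1/13 + E)/(6 + E))
L(D)*(-81) = ((1/13 - 10)/(6 - 10))*(-81) = (-129/13/(-4))*(-81) = -¼*(-129/13)*(-81) = (129/52)*(-81) = -10449/52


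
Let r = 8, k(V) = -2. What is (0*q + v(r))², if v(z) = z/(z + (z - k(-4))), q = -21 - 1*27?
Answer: 16/81 ≈ 0.19753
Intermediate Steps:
q = -48 (q = -21 - 27 = -48)
v(z) = z/(2 + 2*z) (v(z) = z/(z + (z - 1*(-2))) = z/(z + (z + 2)) = z/(z + (2 + z)) = z/(2 + 2*z))
(0*q + v(r))² = (0*(-48) + (½)*8/(1 + 8))² = (0 + (½)*8/9)² = (0 + (½)*8*(⅑))² = (0 + 4/9)² = (4/9)² = 16/81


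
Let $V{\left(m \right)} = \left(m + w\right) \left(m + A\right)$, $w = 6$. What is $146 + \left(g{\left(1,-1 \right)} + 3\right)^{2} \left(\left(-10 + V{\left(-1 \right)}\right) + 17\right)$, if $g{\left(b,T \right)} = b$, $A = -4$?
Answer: $-142$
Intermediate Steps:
$V{\left(m \right)} = \left(-4 + m\right) \left(6 + m\right)$ ($V{\left(m \right)} = \left(m + 6\right) \left(m - 4\right) = \left(6 + m\right) \left(-4 + m\right) = \left(-4 + m\right) \left(6 + m\right)$)
$146 + \left(g{\left(1,-1 \right)} + 3\right)^{2} \left(\left(-10 + V{\left(-1 \right)}\right) + 17\right) = 146 + \left(1 + 3\right)^{2} \left(\left(-10 + \left(-24 + \left(-1\right)^{2} + 2 \left(-1\right)\right)\right) + 17\right) = 146 + 4^{2} \left(\left(-10 - 25\right) + 17\right) = 146 + 16 \left(\left(-10 - 25\right) + 17\right) = 146 + 16 \left(-35 + 17\right) = 146 + 16 \left(-18\right) = 146 - 288 = -142$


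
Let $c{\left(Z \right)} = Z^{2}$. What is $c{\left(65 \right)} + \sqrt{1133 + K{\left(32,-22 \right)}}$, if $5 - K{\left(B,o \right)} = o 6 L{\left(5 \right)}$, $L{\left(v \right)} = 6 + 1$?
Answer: $4225 + \sqrt{2062} \approx 4270.4$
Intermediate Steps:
$L{\left(v \right)} = 7$
$K{\left(B,o \right)} = 5 - 42 o$ ($K{\left(B,o \right)} = 5 - o 6 \cdot 7 = 5 - 6 o 7 = 5 - 42 o$)
$c{\left(65 \right)} + \sqrt{1133 + K{\left(32,-22 \right)}} = 65^{2} + \sqrt{1133 + \left(5 - -924\right)} = 4225 + \sqrt{1133 + \left(5 + 924\right)} = 4225 + \sqrt{1133 + 929} = 4225 + \sqrt{2062}$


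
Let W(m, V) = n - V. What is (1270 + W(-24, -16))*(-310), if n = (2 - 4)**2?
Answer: -399900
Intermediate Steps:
n = 4 (n = (-2)**2 = 4)
W(m, V) = 4 - V
(1270 + W(-24, -16))*(-310) = (1270 + (4 - 1*(-16)))*(-310) = (1270 + (4 + 16))*(-310) = (1270 + 20)*(-310) = 1290*(-310) = -399900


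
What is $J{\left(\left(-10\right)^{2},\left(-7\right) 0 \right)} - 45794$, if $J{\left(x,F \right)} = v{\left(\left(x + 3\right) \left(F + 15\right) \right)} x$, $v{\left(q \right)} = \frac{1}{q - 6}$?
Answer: $- \frac{70476866}{1539} \approx -45794.0$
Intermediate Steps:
$v{\left(q \right)} = \frac{1}{-6 + q}$
$J{\left(x,F \right)} = \frac{x}{-6 + \left(3 + x\right) \left(15 + F\right)}$ ($J{\left(x,F \right)} = \frac{x}{-6 + \left(x + 3\right) \left(F + 15\right)} = \frac{x}{-6 + \left(3 + x\right) \left(15 + F\right)}$)
$J{\left(\left(-10\right)^{2},\left(-7\right) 0 \right)} - 45794 = \frac{\left(-10\right)^{2}}{39 + 3 \left(\left(-7\right) 0\right) + 15 \left(-10\right)^{2} + \left(-7\right) 0 \left(-10\right)^{2}} - 45794 = \frac{100}{39 + 3 \cdot 0 + 15 \cdot 100 + 0 \cdot 100} - 45794 = \frac{100}{39 + 0 + 1500 + 0} - 45794 = \frac{100}{1539} - 45794 = - \frac{70476866}{1539}$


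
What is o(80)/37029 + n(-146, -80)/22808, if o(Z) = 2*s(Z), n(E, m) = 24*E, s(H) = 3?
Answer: -5400532/35189893 ≈ -0.15347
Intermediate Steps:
o(Z) = 6 (o(Z) = 2*3 = 6)
o(80)/37029 + n(-146, -80)/22808 = 6/37029 + (24*(-146))/22808 = 6*(1/37029) - 3504*1/22808 = 2/12343 - 438/2851 = -5400532/35189893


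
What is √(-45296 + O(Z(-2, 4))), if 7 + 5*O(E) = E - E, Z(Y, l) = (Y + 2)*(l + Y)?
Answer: I*√1132435/5 ≈ 212.83*I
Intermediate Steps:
Z(Y, l) = (2 + Y)*(Y + l)
O(E) = -7/5 (O(E) = -7/5 + (E - E)/5 = -7/5 + (⅕)*0 = -7/5 + 0 = -7/5)
√(-45296 + O(Z(-2, 4))) = √(-45296 - 7/5) = √(-226487/5) = I*√1132435/5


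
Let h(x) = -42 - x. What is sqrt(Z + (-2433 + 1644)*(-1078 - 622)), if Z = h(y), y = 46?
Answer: 2*sqrt(335303) ≈ 1158.1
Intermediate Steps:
Z = -88 (Z = -42 - 1*46 = -42 - 46 = -88)
sqrt(Z + (-2433 + 1644)*(-1078 - 622)) = sqrt(-88 + (-2433 + 1644)*(-1078 - 622)) = sqrt(-88 - 789*(-1700)) = sqrt(-88 + 1341300) = sqrt(1341212) = 2*sqrt(335303)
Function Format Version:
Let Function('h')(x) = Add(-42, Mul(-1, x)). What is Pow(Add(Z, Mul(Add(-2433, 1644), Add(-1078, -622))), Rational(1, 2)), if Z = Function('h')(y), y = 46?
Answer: Mul(2, Pow(335303, Rational(1, 2))) ≈ 1158.1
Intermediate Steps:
Z = -88 (Z = Add(-42, Mul(-1, 46)) = Add(-42, -46) = -88)
Pow(Add(Z, Mul(Add(-2433, 1644), Add(-1078, -622))), Rational(1, 2)) = Pow(Add(-88, Mul(Add(-2433, 1644), Add(-1078, -622))), Rational(1, 2)) = Pow(Add(-88, Mul(-789, -1700)), Rational(1, 2)) = Pow(Add(-88, 1341300), Rational(1, 2)) = Pow(1341212, Rational(1, 2)) = Mul(2, Pow(335303, Rational(1, 2)))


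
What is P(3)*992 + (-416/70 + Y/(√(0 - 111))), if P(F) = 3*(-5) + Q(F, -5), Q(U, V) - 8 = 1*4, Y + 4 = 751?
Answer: -104368/35 - 249*I*√111/37 ≈ -2981.9 - 70.902*I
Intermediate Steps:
Y = 747 (Y = -4 + 751 = 747)
Q(U, V) = 12 (Q(U, V) = 8 + 1*4 = 8 + 4 = 12)
P(F) = -3 (P(F) = 3*(-5) + 12 = -15 + 12 = -3)
P(3)*992 + (-416/70 + Y/(√(0 - 111))) = -3*992 + (-416/70 + 747/(√(0 - 111))) = -2976 + (-416*1/70 + 747/(√(-111))) = -2976 + (-208/35 + 747/((I*√111))) = -2976 + (-208/35 + 747*(-I*√111/111)) = -2976 + (-208/35 - 249*I*√111/37) = -104368/35 - 249*I*√111/37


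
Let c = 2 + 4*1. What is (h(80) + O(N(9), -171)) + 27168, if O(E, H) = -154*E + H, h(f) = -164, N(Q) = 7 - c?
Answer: 26679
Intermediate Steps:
c = 6 (c = 2 + 4 = 6)
N(Q) = 1 (N(Q) = 7 - 1*6 = 7 - 6 = 1)
O(E, H) = H - 154*E
(h(80) + O(N(9), -171)) + 27168 = (-164 + (-171 - 154*1)) + 27168 = (-164 + (-171 - 154)) + 27168 = (-164 - 325) + 27168 = -489 + 27168 = 26679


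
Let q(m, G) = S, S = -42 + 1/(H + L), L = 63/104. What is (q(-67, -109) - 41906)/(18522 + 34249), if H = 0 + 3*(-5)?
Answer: -62796260/78998187 ≈ -0.79491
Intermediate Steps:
L = 63/104 (L = 63*(1/104) = 63/104 ≈ 0.60577)
H = -15 (H = 0 - 15 = -15)
S = -62978/1497 (S = -42 + 1/(-15 + 63/104) = -42 + 1/(-1497/104) = -42 - 104/1497 = -62978/1497 ≈ -42.069)
q(m, G) = -62978/1497
(q(-67, -109) - 41906)/(18522 + 34249) = (-62978/1497 - 41906)/(18522 + 34249) = -62796260/1497/52771 = -62796260/1497*1/52771 = -62796260/78998187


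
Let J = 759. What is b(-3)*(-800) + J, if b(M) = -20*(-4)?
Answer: -63241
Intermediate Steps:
b(M) = 80
b(-3)*(-800) + J = 80*(-800) + 759 = -64000 + 759 = -63241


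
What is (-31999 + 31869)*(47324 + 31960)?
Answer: -10306920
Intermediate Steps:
(-31999 + 31869)*(47324 + 31960) = -130*79284 = -10306920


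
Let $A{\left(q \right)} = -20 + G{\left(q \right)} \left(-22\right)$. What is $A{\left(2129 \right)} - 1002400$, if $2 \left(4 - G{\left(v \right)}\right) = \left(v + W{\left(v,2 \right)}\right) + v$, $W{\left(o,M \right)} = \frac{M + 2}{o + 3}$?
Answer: $- \frac{509372099}{533} \approx -9.5567 \cdot 10^{5}$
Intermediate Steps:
$W{\left(o,M \right)} = \frac{2 + M}{3 + o}$
$G{\left(v \right)} = 4 - v - \frac{2}{3 + v}$ ($G{\left(v \right)} = 4 - \frac{\left(v + \frac{2 + 2}{3 + v}\right) + v}{2} = 4 - \frac{\left(v + \frac{1}{3 + v} 4\right) + v}{2} = 4 - \frac{\left(v + \frac{4}{3 + v}\right) + v}{2} = 4 - \frac{2 v + \frac{4}{3 + v}}{2} = 4 - \left(v + \frac{2}{3 + v}\right) = 4 - v - \frac{2}{3 + v}$)
$A{\left(q \right)} = -20 - \frac{22 \left(10 + q - q^{2}\right)}{3 + q}$ ($A{\left(q \right)} = -20 + \frac{10 + q - q^{2}}{3 + q} \left(-22\right) = -20 - \frac{22 \left(10 + q - q^{2}\right)}{3 + q}$)
$A{\left(2129 \right)} - 1002400 = \frac{2 \left(-140 - 44709 + 11 \cdot 2129^{2}\right)}{3 + 2129} - 1002400 = \frac{2 \left(-140 - 44709 + 11 \cdot 4532641\right)}{2132} - 1002400 = 2 \cdot \frac{1}{2132} \left(-140 - 44709 + 49859051\right) - 1002400 = 2 \cdot \frac{1}{2132} \cdot 49814202 - 1002400 = \frac{24907101}{533} - 1002400 = - \frac{509372099}{533}$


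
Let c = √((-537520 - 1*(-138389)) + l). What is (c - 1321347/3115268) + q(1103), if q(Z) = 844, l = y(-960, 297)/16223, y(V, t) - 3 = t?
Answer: 2627964845/3115268 + 7*I*√2143787312951/16223 ≈ 843.58 + 631.77*I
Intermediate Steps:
y(V, t) = 3 + t
l = 300/16223 (l = (3 + 297)/16223 = 300*(1/16223) = 300/16223 ≈ 0.018492)
c = 7*I*√2143787312951/16223 (c = √((-537520 - 1*(-138389)) + 300/16223) = √((-537520 + 138389) + 300/16223) = √(-399131 + 300/16223) = √(-6475101913/16223) = 7*I*√2143787312951/16223 ≈ 631.77*I)
(c - 1321347/3115268) + q(1103) = (7*I*√2143787312951/16223 - 1321347/3115268) + 844 = (-1321347/3115268 + 7*I*√2143787312951/16223) + 844 = 2627964845/3115268 + 7*I*√2143787312951/16223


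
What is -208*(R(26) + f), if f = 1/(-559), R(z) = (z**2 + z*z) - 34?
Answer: -11788176/43 ≈ -2.7414e+5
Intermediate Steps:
R(z) = -34 + 2*z**2 (R(z) = (z**2 + z**2) - 34 = 2*z**2 - 34 = -34 + 2*z**2)
f = -1/559 ≈ -0.0017889
-208*(R(26) + f) = -208*((-34 + 2*26**2) - 1/559) = -208*((-34 + 2*676) - 1/559) = -208*((-34 + 1352) - 1/559) = -208*(1318 - 1/559) = -208*736761/559 = -11788176/43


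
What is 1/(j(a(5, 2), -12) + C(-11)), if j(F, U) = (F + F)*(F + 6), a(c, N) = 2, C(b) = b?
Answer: 1/21 ≈ 0.047619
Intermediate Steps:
j(F, U) = 2*F*(6 + F) (j(F, U) = (2*F)*(6 + F) = 2*F*(6 + F))
1/(j(a(5, 2), -12) + C(-11)) = 1/(2*2*(6 + 2) - 11) = 1/(2*2*8 - 11) = 1/(32 - 11) = 1/21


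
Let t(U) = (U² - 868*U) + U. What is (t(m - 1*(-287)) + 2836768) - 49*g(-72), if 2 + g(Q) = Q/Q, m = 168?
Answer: 2649357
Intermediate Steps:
g(Q) = -1 (g(Q) = -2 + Q/Q = -2 + 1 = -1)
t(U) = U² - 867*U
(t(m - 1*(-287)) + 2836768) - 49*g(-72) = ((168 - 1*(-287))*(-867 + (168 - 1*(-287))) + 2836768) - 49*(-1) = ((168 + 287)*(-867 + (168 + 287)) + 2836768) + 49 = (455*(-867 + 455) + 2836768) + 49 = (455*(-412) + 2836768) + 49 = (-187460 + 2836768) + 49 = 2649308 + 49 = 2649357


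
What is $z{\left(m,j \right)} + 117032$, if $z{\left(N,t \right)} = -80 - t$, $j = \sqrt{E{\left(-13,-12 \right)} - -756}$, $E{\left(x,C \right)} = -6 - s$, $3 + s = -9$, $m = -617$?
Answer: $116952 - \sqrt{762} \approx 1.1692 \cdot 10^{5}$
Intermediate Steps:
$s = -12$ ($s = -3 - 9 = -12$)
$E{\left(x,C \right)} = 6$ ($E{\left(x,C \right)} = -6 - -12 = -6 + 12 = 6$)
$j = \sqrt{762}$ ($j = \sqrt{6 - -756} = \sqrt{6 + 756} = \sqrt{762} \approx 27.604$)
$z{\left(m,j \right)} + 117032 = \left(-80 - \sqrt{762}\right) + 117032 = 116952 - \sqrt{762}$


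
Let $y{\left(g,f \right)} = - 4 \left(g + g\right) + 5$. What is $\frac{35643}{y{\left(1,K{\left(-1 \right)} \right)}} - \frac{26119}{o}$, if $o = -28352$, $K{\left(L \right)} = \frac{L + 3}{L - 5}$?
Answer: $- \frac{336823993}{28352} \approx -11880.0$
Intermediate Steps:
$K{\left(L \right)} = \frac{3 + L}{-5 + L}$
$y{\left(g,f \right)} = 5 - 8 g$ ($y{\left(g,f \right)} = - 4 \cdot 2 g + 5 = - 8 g + 5 = 5 - 8 g$)
$\frac{35643}{y{\left(1,K{\left(-1 \right)} \right)}} - \frac{26119}{o} = \frac{35643}{5 - 8} - \frac{26119}{-28352} = \frac{35643}{5 - 8} - - \frac{26119}{28352} = \frac{35643}{-3} + \frac{26119}{28352} = 35643 \left(- \frac{1}{3}\right) + \frac{26119}{28352} = -11881 + \frac{26119}{28352} = - \frac{336823993}{28352}$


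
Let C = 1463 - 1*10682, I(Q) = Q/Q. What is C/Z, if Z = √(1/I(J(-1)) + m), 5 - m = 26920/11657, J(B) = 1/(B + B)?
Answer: -3*√10234846/2 ≈ -4798.8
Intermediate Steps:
J(B) = 1/(2*B)
I(Q) = 1
m = 31365/11657 (m = 5 - 26920/11657 = 31365/11657 ≈ 2.6907)
C = -9219 (C = 1463 - 10682 = -9219)
Z = 7*√10234846/11657 (Z = √(1/1 + 31365/11657) = √(1 + 31365/11657) = √(43022/11657) = 7*√10234846/11657 ≈ 1.9211)
C/Z = -9219*√10234846/6146 = -3*√10234846/2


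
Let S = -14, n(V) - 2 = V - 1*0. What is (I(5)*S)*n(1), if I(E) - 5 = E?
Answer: -420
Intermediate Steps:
n(V) = 2 + V (n(V) = 2 + (V - 1*0) = 2 + (V + 0) = 2 + V)
I(E) = 5 + E
(I(5)*S)*n(1) = ((5 + 5)*(-14))*(2 + 1) = (10*(-14))*3 = -140*3 = -420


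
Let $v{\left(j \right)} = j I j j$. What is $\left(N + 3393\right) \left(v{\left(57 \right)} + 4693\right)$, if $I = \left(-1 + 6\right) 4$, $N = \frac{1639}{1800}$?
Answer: $\frac{22655694910567}{1800} \approx 1.2587 \cdot 10^{10}$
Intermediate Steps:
$N = \frac{1639}{1800}$ ($N = 1639 \cdot \frac{1}{1800} = \frac{1639}{1800} \approx 0.91056$)
$I = 20$ ($I = 5 \cdot 4 = 20$)
$v{\left(j \right)} = 20 j^{3}$ ($v{\left(j \right)} = j 20 j j = j 20 j^{2} = 20 j^{3}$)
$\left(N + 3393\right) \left(v{\left(57 \right)} + 4693\right) = \left(\frac{1639}{1800} + 3393\right) \left(20 \cdot 57^{3} + 4693\right) = \frac{6109039 \left(20 \cdot 185193 + 4693\right)}{1800} = \frac{6109039 \left(3703860 + 4693\right)}{1800} = \frac{6109039}{1800} \cdot 3708553 = \frac{22655694910567}{1800}$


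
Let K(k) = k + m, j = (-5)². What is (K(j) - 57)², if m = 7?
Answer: 625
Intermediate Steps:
j = 25
K(k) = 7 + k (K(k) = k + 7 = 7 + k)
(K(j) - 57)² = ((7 + 25) - 57)² = (32 - 57)² = (-25)² = 625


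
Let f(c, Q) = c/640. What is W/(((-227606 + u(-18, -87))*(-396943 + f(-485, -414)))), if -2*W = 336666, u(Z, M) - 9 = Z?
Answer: -7182208/3854948413205 ≈ -1.8631e-6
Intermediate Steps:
f(c, Q) = c/640 (f(c, Q) = c*(1/640) = c/640)
u(Z, M) = 9 + Z
W = -168333 (W = -½*336666 = -168333)
W/(((-227606 + u(-18, -87))*(-396943 + f(-485, -414)))) = -168333*1/((-396943 + (1/640)*(-485))*(-227606 + (9 - 18))) = -168333*1/((-396943 - 97/128)*(-227606 - 9)) = -168333/((-227615*(-50808801/128))) = -168333/11564845239615/128 = -168333*128/11564845239615 = -7182208/3854948413205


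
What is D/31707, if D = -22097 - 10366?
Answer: -3607/3523 ≈ -1.0238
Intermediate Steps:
D = -32463
D/31707 = -32463/31707 = -32463*1/31707 = -3607/3523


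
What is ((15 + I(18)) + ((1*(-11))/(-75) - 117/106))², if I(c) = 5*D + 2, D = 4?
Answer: 82105744681/63202500 ≈ 1299.1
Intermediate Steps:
I(c) = 22 (I(c) = 5*4 + 2 = 20 + 2 = 22)
((15 + I(18)) + ((1*(-11))/(-75) - 117/106))² = ((15 + 22) + ((1*(-11))/(-75) - 117/106))² = (37 + (-11*(-1/75) - 117*1/106))² = (37 + (11/75 - 117/106))² = (37 - 7609/7950)² = (286541/7950)² = 82105744681/63202500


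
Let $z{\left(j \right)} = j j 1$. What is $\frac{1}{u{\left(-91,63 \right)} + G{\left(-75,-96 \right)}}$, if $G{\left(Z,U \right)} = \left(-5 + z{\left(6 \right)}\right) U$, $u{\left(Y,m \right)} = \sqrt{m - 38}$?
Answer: $- \frac{1}{2971} \approx -0.00033659$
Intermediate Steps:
$z{\left(j \right)} = j^{2}$ ($z{\left(j \right)} = j^{2} \cdot 1 = j^{2}$)
$u{\left(Y,m \right)} = \sqrt{-38 + m}$
$G{\left(Z,U \right)} = 31 U$ ($G{\left(Z,U \right)} = \left(-5 + 6^{2}\right) U = \left(-5 + 36\right) U = 31 U$)
$\frac{1}{u{\left(-91,63 \right)} + G{\left(-75,-96 \right)}} = \frac{1}{\sqrt{-38 + 63} + 31 \left(-96\right)} = \frac{1}{\sqrt{25} - 2976} = \frac{1}{5 - 2976} = \frac{1}{-2971} = - \frac{1}{2971}$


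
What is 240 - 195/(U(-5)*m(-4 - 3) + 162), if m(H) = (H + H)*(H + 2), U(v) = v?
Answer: 45315/188 ≈ 241.04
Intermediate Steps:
m(H) = 2*H*(2 + H) (m(H) = (2*H)*(2 + H) = 2*H*(2 + H))
240 - 195/(U(-5)*m(-4 - 3) + 162) = 240 - 195/(-10*(-4 - 3)*(2 + (-4 - 3)) + 162) = 240 - 195/(-10*(-7)*(2 - 7) + 162) = 240 - 195/(-10*(-7)*(-5) + 162) = 240 - 195/(-5*70 + 162) = 240 - 195/(-350 + 162) = 240 - 195/(-188) = 240 - 195*(-1/188) = 240 + 195/188 = 45315/188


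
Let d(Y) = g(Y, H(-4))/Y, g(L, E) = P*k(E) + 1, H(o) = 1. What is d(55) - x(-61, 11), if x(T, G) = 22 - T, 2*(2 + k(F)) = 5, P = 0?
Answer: -4564/55 ≈ -82.982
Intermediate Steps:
k(F) = ½ (k(F) = -2 + (½)*5 = -2 + 5/2 = ½)
g(L, E) = 1 (g(L, E) = 0*(½) + 1 = 0 + 1 = 1)
d(Y) = 1/Y
d(55) - x(-61, 11) = 1/55 - (22 - 1*(-61)) = 1/55 - (22 + 61) = 1/55 - 1*83 = 1/55 - 83 = -4564/55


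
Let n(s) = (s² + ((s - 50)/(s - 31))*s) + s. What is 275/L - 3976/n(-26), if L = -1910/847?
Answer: -637693/4966 ≈ -128.41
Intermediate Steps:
n(s) = s + s² + s*(-50 + s)/(-31 + s) (n(s) = (s² + ((-50 + s)/(-31 + s))*s) + s = (s² + s*(-50 + s)/(-31 + s)) + s = s + s² + s*(-50 + s)/(-31 + s))
L = -1910/847 (L = -1910*1/847 = -1910/847 ≈ -2.2550)
275/L - 3976/n(-26) = 275/(-1910/847) - 3976*(-(-31 - 26)/(26*(-81 + (-26)² - 29*(-26)))) = 275*(-847/1910) - 3976*57/(26*(-81 + 676 + 754)) = -46585/382 - 3976/((-26*(-1/57)*1349)) = -46585/382 - 3976/1846/3 = -46585/382 - 3976*3/1846 = -46585/382 - 84/13 = -637693/4966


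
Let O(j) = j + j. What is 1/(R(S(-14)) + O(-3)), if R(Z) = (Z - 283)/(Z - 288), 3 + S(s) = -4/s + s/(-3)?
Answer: -6007/30140 ≈ -0.19930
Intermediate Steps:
S(s) = -3 - 4/s - s/3 (S(s) = -3 + (-4/s + s/(-3)) = -3 + (-4/s + s*(-1/3)) = -3 + (-4/s - s/3) = -3 - 4/s - s/3)
O(j) = 2*j
R(Z) = (-283 + Z)/(-288 + Z)
1/(R(S(-14)) + O(-3)) = 1/((-283 + (-3 - 4/(-14) - 1/3*(-14)))/(-288 + (-3 - 4/(-14) - 1/3*(-14))) + 2*(-3)) = 1/((-283 + (-3 - 4*(-1/14) + 14/3))/(-288 + (-3 - 4*(-1/14) + 14/3)) - 6) = 1/((-283 + (-3 + 2/7 + 14/3))/(-288 + (-3 + 2/7 + 14/3)) - 6) = 1/((-283 + 41/21)/(-288 + 41/21) - 6) = 1/(-5902/21/(-6007/21) - 6) = 1/(-21/6007*(-5902/21) - 6) = 1/(5902/6007 - 6) = 1/(-30140/6007) = -6007/30140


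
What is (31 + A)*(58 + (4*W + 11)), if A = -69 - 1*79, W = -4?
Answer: -6201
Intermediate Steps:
A = -148 (A = -69 - 79 = -148)
(31 + A)*(58 + (4*W + 11)) = (31 - 148)*(58 + (4*(-4) + 11)) = -117*(58 + (-16 + 11)) = -117*(58 - 5) = -117*53 = -6201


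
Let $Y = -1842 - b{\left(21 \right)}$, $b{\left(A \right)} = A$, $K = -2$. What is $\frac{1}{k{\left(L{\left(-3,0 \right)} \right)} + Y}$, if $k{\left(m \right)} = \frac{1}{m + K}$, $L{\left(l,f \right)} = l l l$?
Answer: $- \frac{29}{54028} \approx -0.00053676$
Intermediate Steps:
$L{\left(l,f \right)} = l^{3}$ ($L{\left(l,f \right)} = l^{2} l = l^{3}$)
$k{\left(m \right)} = \frac{1}{-2 + m}$ ($k{\left(m \right)} = \frac{1}{m - 2} = \frac{1}{-2 + m}$)
$Y = -1863$ ($Y = -1842 - 21 = -1863$)
$\frac{1}{k{\left(L{\left(-3,0 \right)} \right)} + Y} = \frac{1}{\frac{1}{-2 + \left(-3\right)^{3}} - 1863} = \frac{1}{\frac{1}{-2 - 27} - 1863} = \frac{1}{\frac{1}{-29} - 1863} = \frac{1}{- \frac{1}{29} - 1863} = \frac{1}{- \frac{54028}{29}} = - \frac{29}{54028}$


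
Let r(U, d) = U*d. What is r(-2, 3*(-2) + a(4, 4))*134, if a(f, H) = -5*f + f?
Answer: 5896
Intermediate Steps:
a(f, H) = -4*f
r(-2, 3*(-2) + a(4, 4))*134 = -2*(3*(-2) - 4*4)*134 = -2*(-6 - 16)*134 = -2*(-22)*134 = 44*134 = 5896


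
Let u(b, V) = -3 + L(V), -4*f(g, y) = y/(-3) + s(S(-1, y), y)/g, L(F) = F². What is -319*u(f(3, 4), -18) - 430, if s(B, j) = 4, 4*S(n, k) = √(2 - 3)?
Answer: -102829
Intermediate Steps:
S(n, k) = I/4 (S(n, k) = √(2 - 3)/4 = √(-1)/4 = I/4)
f(g, y) = -1/g + y/12 (f(g, y) = -(y/(-3) + 4/g)/4 = -(y*(-⅓) + 4/g)/4 = -(-y/3 + 4/g)/4 = -(4/g - y/3)/4 = -1/g + y/12)
u(b, V) = -3 + V²
-319*u(f(3, 4), -18) - 430 = -319*(-3 + (-18)²) - 430 = -319*(-3 + 324) - 430 = -319*321 - 430 = -102399 - 430 = -102829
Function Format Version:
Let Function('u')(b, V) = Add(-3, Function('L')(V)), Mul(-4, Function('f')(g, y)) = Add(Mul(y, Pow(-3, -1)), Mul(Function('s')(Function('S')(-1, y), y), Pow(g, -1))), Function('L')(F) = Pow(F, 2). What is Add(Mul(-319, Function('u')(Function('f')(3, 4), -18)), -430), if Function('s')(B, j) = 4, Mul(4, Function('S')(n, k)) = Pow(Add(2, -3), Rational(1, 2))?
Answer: -102829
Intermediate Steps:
Function('S')(n, k) = Mul(Rational(1, 4), I) (Function('S')(n, k) = Mul(Rational(1, 4), Pow(Add(2, -3), Rational(1, 2))) = Mul(Rational(1, 4), Pow(-1, Rational(1, 2))) = Mul(Rational(1, 4), I))
Function('f')(g, y) = Add(Mul(-1, Pow(g, -1)), Mul(Rational(1, 12), y)) (Function('f')(g, y) = Mul(Rational(-1, 4), Add(Mul(y, Pow(-3, -1)), Mul(4, Pow(g, -1)))) = Mul(Rational(-1, 4), Add(Mul(y, Rational(-1, 3)), Mul(4, Pow(g, -1)))) = Mul(Rational(-1, 4), Add(Mul(Rational(-1, 3), y), Mul(4, Pow(g, -1)))) = Mul(Rational(-1, 4), Add(Mul(4, Pow(g, -1)), Mul(Rational(-1, 3), y))) = Add(Mul(-1, Pow(g, -1)), Mul(Rational(1, 12), y)))
Function('u')(b, V) = Add(-3, Pow(V, 2))
Add(Mul(-319, Function('u')(Function('f')(3, 4), -18)), -430) = Add(Mul(-319, Add(-3, Pow(-18, 2))), -430) = Add(Mul(-319, Add(-3, 324)), -430) = Add(Mul(-319, 321), -430) = Add(-102399, -430) = -102829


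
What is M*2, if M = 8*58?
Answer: 928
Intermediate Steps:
M = 464
M*2 = 464*2 = 928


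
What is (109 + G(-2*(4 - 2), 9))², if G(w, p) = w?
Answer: 11025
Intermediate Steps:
(109 + G(-2*(4 - 2), 9))² = (109 - 2*(4 - 2))² = (109 - 2*2)² = (109 - 4)² = 105² = 11025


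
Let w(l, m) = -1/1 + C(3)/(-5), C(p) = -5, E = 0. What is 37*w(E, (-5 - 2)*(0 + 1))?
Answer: 0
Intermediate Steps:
w(l, m) = 0 (w(l, m) = -1/1 - 5/(-5) = -1*1 - 5*(-1/5) = -1 + 1 = 0)
37*w(E, (-5 - 2)*(0 + 1)) = 37*0 = 0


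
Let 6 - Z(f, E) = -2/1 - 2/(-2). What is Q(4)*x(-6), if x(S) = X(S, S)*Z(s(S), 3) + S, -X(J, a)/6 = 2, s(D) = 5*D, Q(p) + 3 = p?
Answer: -90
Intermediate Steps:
Q(p) = -3 + p
X(J, a) = -12 (X(J, a) = -6*2 = -12)
Z(f, E) = 7 (Z(f, E) = 6 - (-2/1 - 2/(-2)) = 6 - (-2*1 - 2*(-½)) = 6 - (-2 + 1) = 6 - 1*(-1) = 6 + 1 = 7)
x(S) = -84 + S (x(S) = -12*7 + S = -84 + S)
Q(4)*x(-6) = (-3 + 4)*(-84 - 6) = 1*(-90) = -90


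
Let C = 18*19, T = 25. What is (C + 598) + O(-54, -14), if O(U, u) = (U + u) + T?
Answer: 897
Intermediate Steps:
O(U, u) = 25 + U + u (O(U, u) = (U + u) + 25 = 25 + U + u)
C = 342
(C + 598) + O(-54, -14) = (342 + 598) + (25 - 54 - 14) = 940 - 43 = 897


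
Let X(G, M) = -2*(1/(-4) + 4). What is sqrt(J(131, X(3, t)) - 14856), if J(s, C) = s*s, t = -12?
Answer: sqrt(2305) ≈ 48.010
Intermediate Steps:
X(G, M) = -15/2 (X(G, M) = -2*(-1/4 + 4) = -2*15/4 = -15/2)
J(s, C) = s**2
sqrt(J(131, X(3, t)) - 14856) = sqrt(131**2 - 14856) = sqrt(17161 - 14856) = sqrt(2305)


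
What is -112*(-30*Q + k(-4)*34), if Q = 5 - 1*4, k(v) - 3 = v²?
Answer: -68992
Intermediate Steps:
k(v) = 3 + v²
Q = 1 (Q = 5 - 4 = 1)
-112*(-30*Q + k(-4)*34) = -112*(-30*1 + (3 + (-4)²)*34) = -112*(-30 + (3 + 16)*34) = -112*(-30 + 19*34) = -112*(-30 + 646) = -112*616 = -68992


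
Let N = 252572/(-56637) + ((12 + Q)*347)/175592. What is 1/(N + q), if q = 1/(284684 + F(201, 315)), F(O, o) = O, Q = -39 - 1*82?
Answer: -2833182494168040/13244807601925271 ≈ -0.21391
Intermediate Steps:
Q = -121 (Q = -39 - 82 = -121)
q = 1/284885 (q = 1/(284684 + 201) = 1/284885 ≈ 3.5102e-6)
N = -46491803875/9945004104 (N = 252572/(-56637) + ((12 - 121)*347)/175592 = 252572*(-1/56637) - 109*347*(1/175592) = -252572/56637 - 37823*1/175592 = -252572/56637 - 37823/175592 = -46491803875/9945004104 ≈ -4.6749)
1/(N + q) = 1/(-46491803875/9945004104 + 1/284885) = 1/(-13244807601925271/2833182494168040) = -2833182494168040/13244807601925271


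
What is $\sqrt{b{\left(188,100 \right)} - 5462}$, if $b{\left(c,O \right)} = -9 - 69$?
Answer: $2 i \sqrt{1385} \approx 74.431 i$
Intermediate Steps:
$b{\left(c,O \right)} = -78$
$\sqrt{b{\left(188,100 \right)} - 5462} = \sqrt{-78 - 5462} = \sqrt{-5540} = 2 i \sqrt{1385}$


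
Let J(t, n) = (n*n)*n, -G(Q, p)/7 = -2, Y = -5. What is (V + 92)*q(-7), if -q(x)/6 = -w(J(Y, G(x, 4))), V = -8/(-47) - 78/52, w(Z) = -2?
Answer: -51138/47 ≈ -1088.0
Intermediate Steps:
G(Q, p) = 14 (G(Q, p) = -7*(-2) = 14)
J(t, n) = n**3 (J(t, n) = n**2*n = n**3)
V = -125/94 (V = -8*(-1/47) - 78*1/52 = 8/47 - 3/2 = -125/94 ≈ -1.3298)
q(x) = -12 (q(x) = -(-6)*(-2) = -6*2 = -12)
(V + 92)*q(-7) = (-125/94 + 92)*(-12) = (8523/94)*(-12) = -51138/47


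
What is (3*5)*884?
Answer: 13260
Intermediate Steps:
(3*5)*884 = 15*884 = 13260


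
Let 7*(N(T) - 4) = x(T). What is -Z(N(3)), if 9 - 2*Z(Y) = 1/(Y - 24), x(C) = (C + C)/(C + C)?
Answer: -629/139 ≈ -4.5252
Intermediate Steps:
x(C) = 1 (x(C) = (2*C)/((2*C)) = (2*C)*(1/(2*C)) = 1)
N(T) = 29/7 (N(T) = 4 + (⅐)*1 = 4 + ⅐ = 29/7)
Z(Y) = 9/2 - 1/(2*(-24 + Y)) (Z(Y) = 9/2 - 1/(2*(Y - 24)) = 9/2 - 1/(2*(-24 + Y)))
-Z(N(3)) = -(-217 + 9*(29/7))/(2*(-24 + 29/7)) = -(-217 + 261/7)/(2*(-139/7)) = -(-7)*(-1258)/(2*139*7) = -1*629/139 = -629/139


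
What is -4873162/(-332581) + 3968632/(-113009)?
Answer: -769180434734/37584646229 ≈ -20.465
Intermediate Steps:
-4873162/(-332581) + 3968632/(-113009) = -4873162*(-1/332581) + 3968632*(-1/113009) = 4873162/332581 - 3968632/113009 = -769180434734/37584646229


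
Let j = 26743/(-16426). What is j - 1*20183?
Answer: -331552701/16426 ≈ -20185.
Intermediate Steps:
j = -26743/16426 (j = 26743*(-1/16426) = -26743/16426 ≈ -1.6281)
j - 1*20183 = -26743/16426 - 1*20183 = -26743/16426 - 20183 = -331552701/16426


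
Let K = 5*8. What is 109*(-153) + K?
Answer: -16637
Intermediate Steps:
K = 40
109*(-153) + K = 109*(-153) + 40 = -16677 + 40 = -16637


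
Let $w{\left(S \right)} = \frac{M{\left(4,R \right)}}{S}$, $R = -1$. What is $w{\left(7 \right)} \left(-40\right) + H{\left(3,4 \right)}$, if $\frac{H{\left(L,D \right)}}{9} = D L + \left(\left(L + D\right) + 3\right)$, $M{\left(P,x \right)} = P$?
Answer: $\frac{1226}{7} \approx 175.14$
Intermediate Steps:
$H{\left(L,D \right)} = 27 + 9 D + 9 L + 9 D L$ ($H{\left(L,D \right)} = 9 \left(D L + \left(\left(L + D\right) + 3\right)\right) = 9 \left(D L + \left(\left(D + L\right) + 3\right)\right) = 9 \left(D L + \left(3 + D + L\right)\right) = 9 \left(3 + D + L + D L\right) = 27 + 9 D + 9 L + 9 D L$)
$w{\left(S \right)} = \frac{4}{S}$
$w{\left(7 \right)} \left(-40\right) + H{\left(3,4 \right)} = \frac{4}{7} \left(-40\right) + \left(27 + 9 \cdot 4 + 9 \cdot 3 + 9 \cdot 4 \cdot 3\right) = 4 \cdot \frac{1}{7} \left(-40\right) + \left(27 + 36 + 27 + 108\right) = \frac{4}{7} \left(-40\right) + 198 = - \frac{160}{7} + 198 = \frac{1226}{7}$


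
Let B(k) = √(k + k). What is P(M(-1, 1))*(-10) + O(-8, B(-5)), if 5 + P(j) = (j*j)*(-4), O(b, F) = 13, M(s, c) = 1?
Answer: 103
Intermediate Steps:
B(k) = √2*√k (B(k) = √(2*k) = √2*√k)
P(j) = -5 - 4*j² (P(j) = -5 + (j*j)*(-4) = -5 + j²*(-4) = -5 - 4*j²)
P(M(-1, 1))*(-10) + O(-8, B(-5)) = (-5 - 4*1²)*(-10) + 13 = (-5 - 4*1)*(-10) + 13 = (-5 - 4)*(-10) + 13 = -9*(-10) + 13 = 90 + 13 = 103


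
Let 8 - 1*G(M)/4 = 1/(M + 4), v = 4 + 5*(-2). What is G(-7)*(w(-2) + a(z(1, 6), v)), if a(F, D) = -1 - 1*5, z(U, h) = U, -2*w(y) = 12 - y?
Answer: -1300/3 ≈ -433.33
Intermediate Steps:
w(y) = -6 + y/2 (w(y) = -(12 - y)/2 = -6 + y/2)
v = -6 (v = 4 - 10 = -6)
G(M) = 32 - 4/(4 + M) (G(M) = 32 - 4/(M + 4) = 32 - 4/(4 + M))
a(F, D) = -6 (a(F, D) = -1 - 5 = -6)
G(-7)*(w(-2) + a(z(1, 6), v)) = (4*(31 + 8*(-7))/(4 - 7))*((-6 + (½)*(-2)) - 6) = (4*(31 - 56)/(-3))*((-6 - 1) - 6) = (4*(-⅓)*(-25))*(-7 - 6) = (100/3)*(-13) = -1300/3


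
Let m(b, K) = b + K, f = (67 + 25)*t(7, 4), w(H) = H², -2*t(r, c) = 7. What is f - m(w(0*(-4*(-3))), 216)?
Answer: -538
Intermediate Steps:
t(r, c) = -7/2 (t(r, c) = -½*7 = -7/2)
f = -322 (f = (67 + 25)*(-7/2) = 92*(-7/2) = -322)
m(b, K) = K + b
f - m(w(0*(-4*(-3))), 216) = -322 - (216 + (0*(-4*(-3)))²) = -322 - (216 + (0*12)²) = -322 - (216 + 0²) = -322 - (216 + 0) = -322 - 1*216 = -322 - 216 = -538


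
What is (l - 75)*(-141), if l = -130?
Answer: 28905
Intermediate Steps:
(l - 75)*(-141) = (-130 - 75)*(-141) = -205*(-141) = 28905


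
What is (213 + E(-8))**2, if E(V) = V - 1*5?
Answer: 40000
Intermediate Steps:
E(V) = -5 + V (E(V) = V - 5 = -5 + V)
(213 + E(-8))**2 = (213 + (-5 - 8))**2 = (213 - 13)**2 = 200**2 = 40000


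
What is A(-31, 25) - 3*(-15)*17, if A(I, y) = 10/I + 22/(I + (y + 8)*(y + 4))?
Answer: 10975756/14353 ≈ 764.70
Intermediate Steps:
A(I, y) = 10/I + 22/(I + (4 + y)*(8 + y)) (A(I, y) = 10/I + 22/(I + (8 + y)*(4 + y)) = 10/I + 22/(I + (4 + y)*(8 + y)))
A(-31, 25) - 3*(-15)*17 = 2*(160 + 5*25² + 16*(-31) + 60*25)/(-31*(32 - 31 + 25² + 12*25)) - 3*(-15)*17 = 2*(-1/31)*(160 + 5*625 - 496 + 1500)/(32 - 31 + 625 + 300) - (-45)*17 = 2*(-1/31)*(160 + 3125 - 496 + 1500)/926 - 1*(-765) = 2*(-1/31)*(1/926)*4289 + 765 = -4289/14353 + 765 = 10975756/14353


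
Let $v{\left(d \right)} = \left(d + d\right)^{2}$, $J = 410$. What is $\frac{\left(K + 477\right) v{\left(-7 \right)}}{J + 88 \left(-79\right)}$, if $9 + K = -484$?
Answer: $\frac{1568}{3271} \approx 0.47936$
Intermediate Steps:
$K = -493$ ($K = -9 - 484 = -493$)
$v{\left(d \right)} = 4 d^{2}$ ($v{\left(d \right)} = \left(2 d\right)^{2} = 4 d^{2}$)
$\frac{\left(K + 477\right) v{\left(-7 \right)}}{J + 88 \left(-79\right)} = \frac{\left(-493 + 477\right) 4 \left(-7\right)^{2}}{410 + 88 \left(-79\right)} = \frac{\left(-16\right) 4 \cdot 49}{410 - 6952} = \frac{\left(-16\right) 196}{-6542} = \left(-3136\right) \left(- \frac{1}{6542}\right) = \frac{1568}{3271}$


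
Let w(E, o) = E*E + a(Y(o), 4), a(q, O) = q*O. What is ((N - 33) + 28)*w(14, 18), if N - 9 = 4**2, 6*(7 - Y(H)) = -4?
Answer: 13600/3 ≈ 4533.3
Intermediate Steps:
Y(H) = 23/3 (Y(H) = 7 - 1/6*(-4) = 7 + 2/3 = 23/3)
N = 25 (N = 9 + 4**2 = 9 + 16 = 25)
a(q, O) = O*q
w(E, o) = 92/3 + E**2 (w(E, o) = E*E + 4*(23/3) = E**2 + 92/3 = 92/3 + E**2)
((N - 33) + 28)*w(14, 18) = ((25 - 33) + 28)*(92/3 + 14**2) = (-8 + 28)*(92/3 + 196) = 20*(680/3) = 13600/3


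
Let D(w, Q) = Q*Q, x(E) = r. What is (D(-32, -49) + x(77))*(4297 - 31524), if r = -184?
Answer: -60362259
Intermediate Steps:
x(E) = -184
D(w, Q) = Q²
(D(-32, -49) + x(77))*(4297 - 31524) = ((-49)² - 184)*(4297 - 31524) = (2401 - 184)*(-27227) = 2217*(-27227) = -60362259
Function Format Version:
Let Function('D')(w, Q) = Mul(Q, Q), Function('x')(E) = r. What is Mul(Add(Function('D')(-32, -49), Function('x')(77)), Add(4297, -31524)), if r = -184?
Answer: -60362259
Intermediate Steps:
Function('x')(E) = -184
Function('D')(w, Q) = Pow(Q, 2)
Mul(Add(Function('D')(-32, -49), Function('x')(77)), Add(4297, -31524)) = Mul(Add(Pow(-49, 2), -184), Add(4297, -31524)) = Mul(Add(2401, -184), -27227) = Mul(2217, -27227) = -60362259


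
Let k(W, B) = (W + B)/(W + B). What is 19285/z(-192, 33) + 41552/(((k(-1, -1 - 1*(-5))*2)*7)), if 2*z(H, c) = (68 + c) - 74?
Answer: 118706/27 ≈ 4396.5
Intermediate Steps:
z(H, c) = -3 + c/2 (z(H, c) = ((68 + c) - 74)/2 = (-6 + c)/2 = -3 + c/2)
k(W, B) = 1 (k(W, B) = (B + W)/(B + W) = 1)
19285/z(-192, 33) + 41552/(((k(-1, -1 - 1*(-5))*2)*7)) = 19285/(-3 + (½)*33) + 41552/(((1*2)*7)) = 19285/(-3 + 33/2) + 41552/((2*7)) = 19285/(27/2) + 41552/14 = 19285*(2/27) + 41552*(1/14) = 38570/27 + 2968 = 118706/27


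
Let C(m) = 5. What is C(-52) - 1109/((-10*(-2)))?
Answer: -1009/20 ≈ -50.450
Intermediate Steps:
C(-52) - 1109/((-10*(-2))) = 5 - 1109/((-10*(-2))) = 5 - 1109/20 = -1009/20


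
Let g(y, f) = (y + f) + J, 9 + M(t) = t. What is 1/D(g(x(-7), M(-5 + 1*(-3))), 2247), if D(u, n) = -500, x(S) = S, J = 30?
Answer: -1/500 ≈ -0.0020000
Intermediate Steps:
M(t) = -9 + t
g(y, f) = 30 + f + y (g(y, f) = (y + f) + 30 = (f + y) + 30 = 30 + f + y)
1/D(g(x(-7), M(-5 + 1*(-3))), 2247) = 1/(-500) = -1/500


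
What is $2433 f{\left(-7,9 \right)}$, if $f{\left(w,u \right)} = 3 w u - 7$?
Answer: $-476868$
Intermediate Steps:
$f{\left(w,u \right)} = -7 + 3 u w$ ($f{\left(w,u \right)} = 3 u w - 7 = -7 + 3 u w$)
$2433 f{\left(-7,9 \right)} = 2433 \left(-7 + 3 \cdot 9 \left(-7\right)\right) = 2433 \left(-7 - 189\right) = 2433 \left(-196\right) = -476868$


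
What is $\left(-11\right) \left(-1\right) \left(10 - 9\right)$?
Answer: $11$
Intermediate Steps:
$\left(-11\right) \left(-1\right) \left(10 - 9\right) = 11 \left(10 - 9\right) = 11 \cdot 1 = 11$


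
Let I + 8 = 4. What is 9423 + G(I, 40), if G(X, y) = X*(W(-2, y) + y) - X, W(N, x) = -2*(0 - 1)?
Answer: 9259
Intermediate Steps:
W(N, x) = 2 (W(N, x) = -2*(-1) = 2)
I = -4 (I = -8 + 4 = -4)
G(X, y) = -X + X*(2 + y) (G(X, y) = X*(2 + y) - X = -X + X*(2 + y))
9423 + G(I, 40) = 9423 - 4*(1 + 40) = 9423 - 4*41 = 9423 - 164 = 9259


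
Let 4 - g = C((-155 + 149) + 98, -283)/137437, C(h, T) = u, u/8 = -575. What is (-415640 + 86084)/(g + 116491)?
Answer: -15097729324/5336909305 ≈ -2.8289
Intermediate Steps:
u = -4600 (u = 8*(-575) = -4600)
C(h, T) = -4600
g = 554348/137437 (g = 4 - (-4600)/137437 = 4 - 1*(-4600/137437) = 4 + 4600/137437 = 554348/137437 ≈ 4.0335)
(-415640 + 86084)/(g + 116491) = (-415640 + 86084)/(554348/137437 + 116491) = -329556/16010727915/137437 = -329556*137437/16010727915 = -15097729324/5336909305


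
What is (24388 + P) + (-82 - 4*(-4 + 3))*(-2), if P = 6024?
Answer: 30568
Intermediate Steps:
(24388 + P) + (-82 - 4*(-4 + 3))*(-2) = (24388 + 6024) + (-82 - 4*(-4 + 3))*(-2) = 30412 + (-82 - 4*(-1))*(-2) = 30412 + (-82 + 4)*(-2) = 30412 - 78*(-2) = 30412 + 156 = 30568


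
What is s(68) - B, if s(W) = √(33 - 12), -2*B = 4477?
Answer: 4477/2 + √21 ≈ 2243.1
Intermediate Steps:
B = -4477/2 (B = -½*4477 = -4477/2 ≈ -2238.5)
s(W) = √21
s(68) - B = √21 - 1*(-4477/2) = √21 + 4477/2 = 4477/2 + √21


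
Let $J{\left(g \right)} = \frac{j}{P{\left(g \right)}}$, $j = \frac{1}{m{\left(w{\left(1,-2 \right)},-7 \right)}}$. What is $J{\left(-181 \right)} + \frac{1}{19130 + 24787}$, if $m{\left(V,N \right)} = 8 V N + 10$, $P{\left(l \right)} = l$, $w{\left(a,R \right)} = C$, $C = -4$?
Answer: $- \frac{521}{620020206} \approx -8.4029 \cdot 10^{-7}$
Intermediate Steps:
$w{\left(a,R \right)} = -4$
$m{\left(V,N \right)} = 10 + 8 N V$ ($m{\left(V,N \right)} = 8 N V + 10 = 10 + 8 N V$)
$j = \frac{1}{234}$ ($j = \frac{1}{10 + 8 \left(-7\right) \left(-4\right)} = \frac{1}{10 + 224} = \frac{1}{234} \approx 0.0042735$)
$J{\left(g \right)} = \frac{1}{234 g}$
$J{\left(-181 \right)} + \frac{1}{19130 + 24787} = \frac{1}{234 \left(-181\right)} + \frac{1}{19130 + 24787} = \frac{1}{234} \left(- \frac{1}{181}\right) + \frac{1}{43917} = - \frac{1}{42354} + \frac{1}{43917} = - \frac{521}{620020206}$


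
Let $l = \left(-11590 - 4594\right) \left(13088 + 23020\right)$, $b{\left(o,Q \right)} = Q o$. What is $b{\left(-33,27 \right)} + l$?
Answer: $-584372763$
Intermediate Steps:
$l = -584371872$ ($l = \left(-16184\right) 36108 = -584371872$)
$b{\left(-33,27 \right)} + l = 27 \left(-33\right) - 584371872 = -891 - 584371872 = -584372763$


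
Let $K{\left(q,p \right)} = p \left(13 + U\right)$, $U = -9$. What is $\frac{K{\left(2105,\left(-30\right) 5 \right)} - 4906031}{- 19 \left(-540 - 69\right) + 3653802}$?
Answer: $- \frac{4906631}{3665373} \approx -1.3386$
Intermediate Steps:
$K{\left(q,p \right)} = 4 p$ ($K{\left(q,p \right)} = p \left(13 - 9\right) = p 4 = 4 p$)
$\frac{K{\left(2105,\left(-30\right) 5 \right)} - 4906031}{- 19 \left(-540 - 69\right) + 3653802} = \frac{4 \left(\left(-30\right) 5\right) - 4906031}{- 19 \left(-540 - 69\right) + 3653802} = \frac{4 \left(-150\right) - 4906031}{\left(-19\right) \left(-609\right) + 3653802} = \frac{-600 - 4906031}{11571 + 3653802} = - \frac{4906631}{3665373}$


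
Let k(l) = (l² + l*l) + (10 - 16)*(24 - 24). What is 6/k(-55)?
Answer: 3/3025 ≈ 0.00099174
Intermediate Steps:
k(l) = 2*l² (k(l) = (l² + l²) - 6*0 = 2*l² + 0 = 2*l²)
6/k(-55) = 6/((2*(-55)²)) = 6/((2*3025)) = 6/6050 = 6*(1/6050) = 3/3025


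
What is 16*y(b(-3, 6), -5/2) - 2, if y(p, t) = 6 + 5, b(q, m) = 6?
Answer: 174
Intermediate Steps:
y(p, t) = 11
16*y(b(-3, 6), -5/2) - 2 = 16*11 - 2 = 176 - 2 = 174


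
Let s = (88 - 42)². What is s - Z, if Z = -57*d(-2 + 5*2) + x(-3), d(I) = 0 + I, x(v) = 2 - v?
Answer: 2567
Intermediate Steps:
d(I) = I
Z = -451 (Z = -57*(-2 + 5*2) + (2 - 1*(-3)) = -57*(-2 + 10) + (2 + 3) = -57*8 + 5 = -456 + 5 = -451)
s = 2116 (s = 46² = 2116)
s - Z = 2116 - 1*(-451) = 2116 + 451 = 2567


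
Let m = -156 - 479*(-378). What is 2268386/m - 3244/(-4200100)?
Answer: 1191004362208/94977911325 ≈ 12.540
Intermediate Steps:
m = 180906 (m = -156 + 181062 = 180906)
2268386/m - 3244/(-4200100) = 2268386/180906 - 3244/(-4200100) = 2268386*(1/180906) - 3244*(-1/4200100) = 1134193/90453 + 811/1050025 = 1191004362208/94977911325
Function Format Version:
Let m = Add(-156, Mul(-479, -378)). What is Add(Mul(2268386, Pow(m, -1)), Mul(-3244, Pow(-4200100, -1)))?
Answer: Rational(1191004362208, 94977911325) ≈ 12.540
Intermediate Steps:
m = 180906 (m = Add(-156, 181062) = 180906)
Add(Mul(2268386, Pow(m, -1)), Mul(-3244, Pow(-4200100, -1))) = Add(Mul(2268386, Pow(180906, -1)), Mul(-3244, Pow(-4200100, -1))) = Add(Mul(2268386, Rational(1, 180906)), Mul(-3244, Rational(-1, 4200100))) = Add(Rational(1134193, 90453), Rational(811, 1050025)) = Rational(1191004362208, 94977911325)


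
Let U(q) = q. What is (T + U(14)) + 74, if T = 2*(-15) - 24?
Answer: 34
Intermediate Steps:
T = -54 (T = -30 - 24 = -54)
(T + U(14)) + 74 = (-54 + 14) + 74 = -40 + 74 = 34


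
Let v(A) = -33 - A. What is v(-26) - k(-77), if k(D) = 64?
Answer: -71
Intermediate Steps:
v(-26) - k(-77) = (-33 - 1*(-26)) - 1*64 = (-33 + 26) - 64 = -7 - 64 = -71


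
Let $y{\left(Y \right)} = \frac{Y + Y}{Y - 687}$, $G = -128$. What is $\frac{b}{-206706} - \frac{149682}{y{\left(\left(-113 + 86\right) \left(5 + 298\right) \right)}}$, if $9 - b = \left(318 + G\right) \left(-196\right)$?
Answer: $- \frac{50307666811}{620118} \approx -81126.0$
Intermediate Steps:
$b = 37249$ ($b = 9 - \left(318 - 128\right) \left(-196\right) = 9 - 190 \left(-196\right) = 9 - -37240 = 9 + 37240 = 37249$)
$y{\left(Y \right)} = \frac{2 Y}{-687 + Y}$
$\frac{b}{-206706} - \frac{149682}{y{\left(\left(-113 + 86\right) \left(5 + 298\right) \right)}} = \frac{37249}{-206706} - \frac{149682}{2 \left(-113 + 86\right) \left(5 + 298\right) \frac{1}{-687 + \left(-113 + 86\right) \left(5 + 298\right)}} = 37249 \left(- \frac{1}{206706}\right) - \frac{149682}{2 \left(\left(-27\right) 303\right) \frac{1}{-687 - 8181}} = - \frac{37249}{206706} - \frac{149682}{2 \left(-8181\right) \frac{1}{-687 - 8181}} = - \frac{37249}{206706} - \frac{149682}{2 \left(-8181\right) \frac{1}{-8868}} = - \frac{37249}{206706} - \frac{149682}{2 \left(-8181\right) \left(- \frac{1}{8868}\right)} = - \frac{37249}{206706} - \frac{149682}{\frac{2727}{1478}} = - \frac{37249}{206706} - \frac{730132}{9} = - \frac{50307666811}{620118}$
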